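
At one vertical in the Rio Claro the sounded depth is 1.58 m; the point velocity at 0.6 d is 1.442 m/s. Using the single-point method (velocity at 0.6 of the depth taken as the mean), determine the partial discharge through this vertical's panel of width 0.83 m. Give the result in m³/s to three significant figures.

1.89 m³/s

v̄ = v₀.₆ = 1.442 m/s
q = v̄ × d × w = 1.442 × 1.58 × 0.83 = 1.891 m³/s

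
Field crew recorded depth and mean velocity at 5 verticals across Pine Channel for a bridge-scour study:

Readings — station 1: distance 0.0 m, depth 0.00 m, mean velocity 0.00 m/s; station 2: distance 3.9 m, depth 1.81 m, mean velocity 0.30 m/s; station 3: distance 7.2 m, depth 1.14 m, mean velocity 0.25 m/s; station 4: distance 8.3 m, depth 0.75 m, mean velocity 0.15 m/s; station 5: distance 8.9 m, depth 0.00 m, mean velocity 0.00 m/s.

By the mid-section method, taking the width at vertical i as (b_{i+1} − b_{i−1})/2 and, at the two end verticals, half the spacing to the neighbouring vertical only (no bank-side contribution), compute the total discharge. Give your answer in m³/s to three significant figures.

2.68 m³/s

w_2 = (7.2 − 0.0)/2 = 3.6 m; q_2 = 0.30 × 1.81 × 3.6 = 1.955 m³/s
w_3 = (8.3 − 3.9)/2 = 2.2 m; q_3 = 0.25 × 1.14 × 2.2 = 0.6270 m³/s
w_4 = (8.9 − 7.2)/2 = 0.85 m; q_4 = 0.15 × 0.75 × 0.85 = 0.09563 m³/s
Stations 1, 5 contribute zero (depth or velocity is 0).
Q = Σ qᵢ = 2.677 m³/s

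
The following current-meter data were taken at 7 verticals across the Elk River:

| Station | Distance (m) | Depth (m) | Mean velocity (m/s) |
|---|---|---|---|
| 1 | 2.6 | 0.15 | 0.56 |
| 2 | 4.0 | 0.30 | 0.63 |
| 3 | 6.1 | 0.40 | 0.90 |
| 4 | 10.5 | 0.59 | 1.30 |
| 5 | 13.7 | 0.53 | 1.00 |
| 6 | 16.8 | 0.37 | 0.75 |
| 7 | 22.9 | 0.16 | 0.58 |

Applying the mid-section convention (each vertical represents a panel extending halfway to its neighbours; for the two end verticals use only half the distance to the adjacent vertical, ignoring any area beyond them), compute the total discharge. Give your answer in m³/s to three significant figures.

w_1 = (4.0 − 2.6)/2 = 0.7 m; q_1 = 0.56 × 0.15 × 0.7 = 0.05880 m³/s
w_2 = (6.1 − 2.6)/2 = 1.75 m; q_2 = 0.63 × 0.30 × 1.75 = 0.3308 m³/s
w_3 = (10.5 − 4.0)/2 = 3.25 m; q_3 = 0.90 × 0.40 × 3.25 = 1.170 m³/s
w_4 = (13.7 − 6.1)/2 = 3.8 m; q_4 = 1.30 × 0.59 × 3.8 = 2.915 m³/s
w_5 = (16.8 − 10.5)/2 = 3.15 m; q_5 = 1.00 × 0.53 × 3.15 = 1.670 m³/s
w_6 = (22.9 − 13.7)/2 = 4.6 m; q_6 = 0.75 × 0.37 × 4.6 = 1.277 m³/s
w_7 = (22.9 − 16.8)/2 = 3.05 m; q_7 = 0.58 × 0.16 × 3.05 = 0.2830 m³/s
Q = Σ qᵢ = 7.703 m³/s

7.70 m³/s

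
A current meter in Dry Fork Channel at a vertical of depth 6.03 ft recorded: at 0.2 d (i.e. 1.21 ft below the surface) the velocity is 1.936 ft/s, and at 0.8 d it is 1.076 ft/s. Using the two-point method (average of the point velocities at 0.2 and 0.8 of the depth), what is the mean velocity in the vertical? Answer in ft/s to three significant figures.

1.51 ft/s

v̄ = (1.936 + 1.076) / 2 = 1.506 ft/s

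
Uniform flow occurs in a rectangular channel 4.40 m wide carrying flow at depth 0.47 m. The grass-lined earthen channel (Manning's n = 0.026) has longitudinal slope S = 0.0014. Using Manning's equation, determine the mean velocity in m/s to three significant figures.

A = b·y = 4.40 × 0.47 = 2.068 m²
P = b + 2y = 4.40 + 2×0.47 = 5.340 m
R = A/P = 2.068/5.340 = 0.3873 m
Q = (1/n)·A·R^(2/3)·S^(1/2) = (1/0.026) × 2.068 × 0.3873^(2/3) × 0.0014^(1/2) = 1.581 m³/s
V = Q/A = 1.581/2.068 = 0.7646 m/s

0.765 m/s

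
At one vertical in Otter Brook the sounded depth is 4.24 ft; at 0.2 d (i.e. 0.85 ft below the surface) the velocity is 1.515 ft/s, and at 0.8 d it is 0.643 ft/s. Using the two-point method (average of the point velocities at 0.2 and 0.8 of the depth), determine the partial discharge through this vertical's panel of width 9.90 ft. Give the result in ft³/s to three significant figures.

45.3 ft³/s

v̄ = (1.515 + 0.643) / 2 = 1.079 ft/s
q = v̄ × d × w = 1.079 × 4.24 × 9.90 = 45.29 ft³/s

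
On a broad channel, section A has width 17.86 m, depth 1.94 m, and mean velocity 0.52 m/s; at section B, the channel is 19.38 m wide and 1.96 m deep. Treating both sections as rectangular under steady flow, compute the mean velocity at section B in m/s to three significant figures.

0.474 m/s

Q = A₁V₁ = (17.86×1.94) × 0.52 = 18.02 m³/s
A₂ = 19.38 × 1.96 = 37.98 m²
V₂ = Q/A₂ = 18.02/37.98 = 0.4743 m/s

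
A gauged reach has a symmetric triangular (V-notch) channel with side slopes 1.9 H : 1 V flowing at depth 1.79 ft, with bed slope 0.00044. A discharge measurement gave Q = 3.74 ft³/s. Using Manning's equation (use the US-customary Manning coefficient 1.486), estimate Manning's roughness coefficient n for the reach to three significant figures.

0.0434

A = z·y² = 1.9×1.79² = 6.088 ft²
P = 2y√(1+z²) = 2×1.79×√(1+1.9²) = 7.687 ft
R = A/P = 6.088/7.687 = 0.7920 ft
n = (1.486/Q)·A·R^(2/3)·S^(1/2) = (1.486/3.74) × 6.088 × 0.8560 × 0.02098 = 0.04343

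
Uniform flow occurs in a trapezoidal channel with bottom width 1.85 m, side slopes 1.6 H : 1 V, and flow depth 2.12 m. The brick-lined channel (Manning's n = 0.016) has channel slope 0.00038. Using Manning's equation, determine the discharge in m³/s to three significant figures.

14.7 m³/s

A = (b + z·y)·y = (1.85 + 1.6×2.12)×2.12 = 11.11 m²
P = b + 2y√(1+z²) = 1.85 + 2×2.12×√(1+1.6²) = 9.850 m
R = A/P = 11.11/9.850 = 1.128 m
Q = (1/n)·A·R^(2/3)·S^(1/2) = (1/0.016) × 11.11 × 1.128^(2/3) × 0.00038^(1/2) = 14.67 m³/s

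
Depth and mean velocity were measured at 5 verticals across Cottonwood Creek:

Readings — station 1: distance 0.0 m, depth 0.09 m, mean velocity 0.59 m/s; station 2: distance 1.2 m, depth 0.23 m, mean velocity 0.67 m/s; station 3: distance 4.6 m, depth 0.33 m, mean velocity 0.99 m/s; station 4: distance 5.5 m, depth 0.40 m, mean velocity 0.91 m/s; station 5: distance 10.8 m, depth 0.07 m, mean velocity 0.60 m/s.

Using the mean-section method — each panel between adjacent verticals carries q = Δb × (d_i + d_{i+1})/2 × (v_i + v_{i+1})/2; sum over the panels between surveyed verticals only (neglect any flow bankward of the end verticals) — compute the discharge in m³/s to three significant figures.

2.16 m³/s

Panel 1-2: Δb = 1.2 m, d̄ = (0.09+0.23)/2 = 0.16, v̄ = (0.59+0.67)/2 = 0.63 → q = 1.2×0.16×0.63 = 0.1210 m³/s
Panel 2-3: Δb = 3.4 m, d̄ = (0.23+0.33)/2 = 0.28, v̄ = (0.67+0.99)/2 = 0.83 → q = 3.4×0.28×0.83 = 0.7902 m³/s
Panel 3-4: Δb = 0.9 m, d̄ = (0.33+0.40)/2 = 0.365, v̄ = (0.99+0.91)/2 = 0.95 → q = 0.9×0.365×0.95 = 0.3121 m³/s
Panel 4-5: Δb = 5.3 m, d̄ = (0.40+0.07)/2 = 0.235, v̄ = (0.91+0.60)/2 = 0.755 → q = 5.3×0.235×0.755 = 0.9404 m³/s
Q = Σ q = 2.164 m³/s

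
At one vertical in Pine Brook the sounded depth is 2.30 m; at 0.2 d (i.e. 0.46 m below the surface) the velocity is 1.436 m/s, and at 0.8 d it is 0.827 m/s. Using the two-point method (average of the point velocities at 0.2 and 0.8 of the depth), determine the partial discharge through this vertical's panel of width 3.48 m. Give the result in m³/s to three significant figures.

9.06 m³/s

v̄ = (1.436 + 0.827) / 2 = 1.132 m/s
q = v̄ × d × w = 1.132 × 2.30 × 3.48 = 9.057 m³/s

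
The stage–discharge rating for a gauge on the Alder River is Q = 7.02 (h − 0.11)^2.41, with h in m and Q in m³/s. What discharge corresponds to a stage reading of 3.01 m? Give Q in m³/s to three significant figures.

91.4 m³/s

Q = 7.02 × (3.01 − 0.11)^2.41 = 7.02 × 2.9^2.41 = 91.35 m³/s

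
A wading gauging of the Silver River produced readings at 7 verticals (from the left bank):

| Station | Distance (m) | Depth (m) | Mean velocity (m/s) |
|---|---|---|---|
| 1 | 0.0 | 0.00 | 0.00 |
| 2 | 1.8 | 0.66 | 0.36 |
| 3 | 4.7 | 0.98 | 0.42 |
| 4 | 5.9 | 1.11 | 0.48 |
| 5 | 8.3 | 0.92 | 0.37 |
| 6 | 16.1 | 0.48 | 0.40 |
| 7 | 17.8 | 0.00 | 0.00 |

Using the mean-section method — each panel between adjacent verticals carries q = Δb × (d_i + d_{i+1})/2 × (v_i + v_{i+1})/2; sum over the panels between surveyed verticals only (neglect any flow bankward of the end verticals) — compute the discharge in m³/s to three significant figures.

Panel 1-2: Δb = 1.8 m, d̄ = (0.00+0.66)/2 = 0.33, v̄ = (0.00+0.36)/2 = 0.18 → q = 1.8×0.33×0.18 = 0.1069 m³/s
Panel 2-3: Δb = 2.9 m, d̄ = (0.66+0.98)/2 = 0.82, v̄ = (0.36+0.42)/2 = 0.39 → q = 2.9×0.82×0.39 = 0.9274 m³/s
Panel 3-4: Δb = 1.2 m, d̄ = (0.98+1.11)/2 = 1.045, v̄ = (0.42+0.48)/2 = 0.45 → q = 1.2×1.045×0.45 = 0.5643 m³/s
Panel 4-5: Δb = 2.4 m, d̄ = (1.11+0.92)/2 = 1.015, v̄ = (0.48+0.37)/2 = 0.425 → q = 2.4×1.015×0.425 = 1.035 m³/s
Panel 5-6: Δb = 7.8 m, d̄ = (0.92+0.48)/2 = 0.7, v̄ = (0.37+0.40)/2 = 0.385 → q = 7.8×0.7×0.385 = 2.102 m³/s
Panel 6-7: Δb = 1.7 m, d̄ = (0.48+0.00)/2 = 0.24, v̄ = (0.40+0.00)/2 = 0.2 → q = 1.7×0.24×0.2 = 0.08160 m³/s
Q = Σ q = 4.818 m³/s

4.82 m³/s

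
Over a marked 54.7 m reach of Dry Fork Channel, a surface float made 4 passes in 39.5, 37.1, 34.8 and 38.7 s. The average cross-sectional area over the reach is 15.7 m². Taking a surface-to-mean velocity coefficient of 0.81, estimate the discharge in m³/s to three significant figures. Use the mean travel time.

18.5 m³/s

t̄ = (39.5 + 37.1 + 34.8 + 38.7) / 4 = 37.525 s
v_surface = L / t̄ = 54.7 / 37.525 = 1.458 m/s
v_mean = 0.81 × 1.458 = 1.181 m/s
Q = A × v_mean = 15.7 × 1.181 = 18.54 m³/s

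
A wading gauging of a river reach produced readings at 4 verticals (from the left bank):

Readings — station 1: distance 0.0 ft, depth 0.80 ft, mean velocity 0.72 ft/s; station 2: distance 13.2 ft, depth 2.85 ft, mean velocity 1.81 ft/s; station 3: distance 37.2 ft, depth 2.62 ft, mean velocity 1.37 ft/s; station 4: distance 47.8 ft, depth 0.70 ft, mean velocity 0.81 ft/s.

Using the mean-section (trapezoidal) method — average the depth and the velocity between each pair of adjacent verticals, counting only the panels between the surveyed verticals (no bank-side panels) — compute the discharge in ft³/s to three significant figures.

Panel 1-2: Δb = 13.2 ft, d̄ = (0.80+2.85)/2 = 1.825, v̄ = (0.72+1.81)/2 = 1.265 → q = 13.2×1.825×1.265 = 30.47 ft³/s
Panel 2-3: Δb = 24 ft, d̄ = (2.85+2.62)/2 = 2.735, v̄ = (1.81+1.37)/2 = 1.59 → q = 24×2.735×1.59 = 104.4 ft³/s
Panel 3-4: Δb = 10.6 ft, d̄ = (2.62+0.70)/2 = 1.66, v̄ = (1.37+0.81)/2 = 1.09 → q = 10.6×1.66×1.09 = 19.18 ft³/s
Q = Σ q = 154.0 ft³/s

154 ft³/s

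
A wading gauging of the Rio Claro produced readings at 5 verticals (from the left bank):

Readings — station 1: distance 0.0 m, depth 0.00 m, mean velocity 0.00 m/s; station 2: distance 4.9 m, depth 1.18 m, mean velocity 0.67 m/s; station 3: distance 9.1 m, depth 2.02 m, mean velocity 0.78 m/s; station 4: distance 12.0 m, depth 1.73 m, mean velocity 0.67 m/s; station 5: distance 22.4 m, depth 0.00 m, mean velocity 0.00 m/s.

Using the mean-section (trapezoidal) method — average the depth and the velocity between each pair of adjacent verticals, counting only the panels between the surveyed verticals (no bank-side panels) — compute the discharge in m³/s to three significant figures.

12.8 m³/s

Panel 1-2: Δb = 4.9 m, d̄ = (0.00+1.18)/2 = 0.59, v̄ = (0.00+0.67)/2 = 0.335 → q = 4.9×0.59×0.335 = 0.9685 m³/s
Panel 2-3: Δb = 4.2 m, d̄ = (1.18+2.02)/2 = 1.6, v̄ = (0.67+0.78)/2 = 0.725 → q = 4.2×1.6×0.725 = 4.872 m³/s
Panel 3-4: Δb = 2.9 m, d̄ = (2.02+1.73)/2 = 1.875, v̄ = (0.78+0.67)/2 = 0.725 → q = 2.9×1.875×0.725 = 3.942 m³/s
Panel 4-5: Δb = 10.4 m, d̄ = (1.73+0.00)/2 = 0.865, v̄ = (0.67+0.00)/2 = 0.335 → q = 10.4×0.865×0.335 = 3.014 m³/s
Q = Σ q = 12.80 m³/s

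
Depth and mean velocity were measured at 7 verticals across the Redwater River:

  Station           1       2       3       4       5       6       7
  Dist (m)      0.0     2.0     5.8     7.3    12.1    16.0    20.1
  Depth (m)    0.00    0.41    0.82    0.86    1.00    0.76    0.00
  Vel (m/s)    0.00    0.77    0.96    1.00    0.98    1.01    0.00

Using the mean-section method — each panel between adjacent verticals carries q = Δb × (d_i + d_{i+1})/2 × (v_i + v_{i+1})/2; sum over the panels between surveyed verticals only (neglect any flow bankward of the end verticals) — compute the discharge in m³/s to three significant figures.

Panel 1-2: Δb = 2 m, d̄ = (0.00+0.41)/2 = 0.205, v̄ = (0.00+0.77)/2 = 0.385 → q = 2×0.205×0.385 = 0.1579 m³/s
Panel 2-3: Δb = 3.8 m, d̄ = (0.41+0.82)/2 = 0.615, v̄ = (0.77+0.96)/2 = 0.865 → q = 3.8×0.615×0.865 = 2.022 m³/s
Panel 3-4: Δb = 1.5 m, d̄ = (0.82+0.86)/2 = 0.84, v̄ = (0.96+1.00)/2 = 0.98 → q = 1.5×0.84×0.98 = 1.235 m³/s
Panel 4-5: Δb = 4.8 m, d̄ = (0.86+1.00)/2 = 0.93, v̄ = (1.00+0.98)/2 = 0.99 → q = 4.8×0.93×0.99 = 4.419 m³/s
Panel 5-6: Δb = 3.9 m, d̄ = (1.00+0.76)/2 = 0.88, v̄ = (0.98+1.01)/2 = 0.995 → q = 3.9×0.88×0.995 = 3.415 m³/s
Panel 6-7: Δb = 4.1 m, d̄ = (0.76+0.00)/2 = 0.38, v̄ = (1.01+0.00)/2 = 0.505 → q = 4.1×0.38×0.505 = 0.7868 m³/s
Q = Σ q = 12.04 m³/s

12.0 m³/s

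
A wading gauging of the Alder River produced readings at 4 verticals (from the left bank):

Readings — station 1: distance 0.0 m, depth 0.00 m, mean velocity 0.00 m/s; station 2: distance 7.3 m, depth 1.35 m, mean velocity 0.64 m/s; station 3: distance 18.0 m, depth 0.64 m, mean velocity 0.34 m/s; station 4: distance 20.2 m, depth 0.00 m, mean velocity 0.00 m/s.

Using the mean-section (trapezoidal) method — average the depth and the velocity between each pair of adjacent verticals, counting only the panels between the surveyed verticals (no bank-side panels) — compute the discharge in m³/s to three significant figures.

6.91 m³/s

Panel 1-2: Δb = 7.3 m, d̄ = (0.00+1.35)/2 = 0.675, v̄ = (0.00+0.64)/2 = 0.32 → q = 7.3×0.675×0.32 = 1.577 m³/s
Panel 2-3: Δb = 10.7 m, d̄ = (1.35+0.64)/2 = 0.995, v̄ = (0.64+0.34)/2 = 0.49 → q = 10.7×0.995×0.49 = 5.217 m³/s
Panel 3-4: Δb = 2.2 m, d̄ = (0.64+0.00)/2 = 0.32, v̄ = (0.34+0.00)/2 = 0.17 → q = 2.2×0.32×0.17 = 0.1197 m³/s
Q = Σ q = 6.913 m³/s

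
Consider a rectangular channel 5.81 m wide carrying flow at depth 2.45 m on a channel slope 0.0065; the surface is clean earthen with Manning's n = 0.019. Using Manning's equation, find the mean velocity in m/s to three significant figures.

5.13 m/s

A = b·y = 5.81 × 2.45 = 14.23 m²
P = b + 2y = 5.81 + 2×2.45 = 10.71 m
R = A/P = 14.23/10.71 = 1.329 m
Q = (1/n)·A·R^(2/3)·S^(1/2) = (1/0.019) × 14.23 × 1.329^(2/3) × 0.0065^(1/2) = 73.02 m³/s
V = Q/A = 73.02/14.23 = 5.129 m/s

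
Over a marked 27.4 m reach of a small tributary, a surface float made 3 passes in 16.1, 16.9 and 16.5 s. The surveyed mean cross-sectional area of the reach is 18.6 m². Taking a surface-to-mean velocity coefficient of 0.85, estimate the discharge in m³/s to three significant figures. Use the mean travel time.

t̄ = (16.1 + 16.9 + 16.5) / 3 = 16.5 s
v_surface = L / t̄ = 27.4 / 16.5 = 1.661 m/s
v_mean = 0.85 × 1.661 = 1.412 m/s
Q = A × v_mean = 18.6 × 1.412 = 26.25 m³/s

26.3 m³/s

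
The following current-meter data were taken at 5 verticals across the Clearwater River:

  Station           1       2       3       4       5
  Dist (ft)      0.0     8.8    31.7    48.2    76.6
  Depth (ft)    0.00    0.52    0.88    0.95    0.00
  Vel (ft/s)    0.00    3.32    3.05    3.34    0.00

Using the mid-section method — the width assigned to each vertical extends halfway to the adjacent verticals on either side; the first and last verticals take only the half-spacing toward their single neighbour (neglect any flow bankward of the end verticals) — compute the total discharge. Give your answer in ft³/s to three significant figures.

w_2 = (31.7 − 0.0)/2 = 15.85 ft; q_2 = 3.32 × 0.52 × 15.85 = 27.36 ft³/s
w_3 = (48.2 − 8.8)/2 = 19.7 ft; q_3 = 3.05 × 0.88 × 19.7 = 52.87 ft³/s
w_4 = (76.6 − 31.7)/2 = 22.45 ft; q_4 = 3.34 × 0.95 × 22.45 = 71.23 ft³/s
Stations 1, 5 contribute zero (depth or velocity is 0).
Q = Σ qᵢ = 151.5 ft³/s

151 ft³/s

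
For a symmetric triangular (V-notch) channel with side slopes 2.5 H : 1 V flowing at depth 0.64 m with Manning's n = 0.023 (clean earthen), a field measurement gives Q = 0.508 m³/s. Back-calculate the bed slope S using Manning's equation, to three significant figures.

A = z·y² = 2.5×0.64² = 1.024 m²
P = 2y√(1+z²) = 2×0.64×√(1+2.5²) = 3.447 m
R = A/P = 1.024/3.447 = 0.2971 m
S = (Q·n / (1·A·R^(2/3)))² = (0.508×0.023 / (1×1.024×0.4453))² = 0.0006567

0.000657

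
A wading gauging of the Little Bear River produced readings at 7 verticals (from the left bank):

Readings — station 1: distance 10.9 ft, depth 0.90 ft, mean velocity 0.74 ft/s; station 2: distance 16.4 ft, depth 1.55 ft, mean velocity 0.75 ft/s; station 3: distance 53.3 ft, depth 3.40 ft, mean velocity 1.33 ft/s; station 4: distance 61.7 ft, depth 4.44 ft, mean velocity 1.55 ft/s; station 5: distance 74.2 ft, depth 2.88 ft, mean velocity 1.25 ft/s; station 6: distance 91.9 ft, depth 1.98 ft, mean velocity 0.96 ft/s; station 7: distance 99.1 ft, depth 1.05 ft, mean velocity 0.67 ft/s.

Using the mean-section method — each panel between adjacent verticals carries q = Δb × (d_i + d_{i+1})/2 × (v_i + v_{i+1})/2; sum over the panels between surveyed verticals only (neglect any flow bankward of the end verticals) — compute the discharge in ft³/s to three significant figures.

Panel 1-2: Δb = 5.5 ft, d̄ = (0.90+1.55)/2 = 1.225, v̄ = (0.74+0.75)/2 = 0.745 → q = 5.5×1.225×0.745 = 5.019 ft³/s
Panel 2-3: Δb = 36.9 ft, d̄ = (1.55+3.40)/2 = 2.475, v̄ = (0.75+1.33)/2 = 1.04 → q = 36.9×2.475×1.04 = 94.98 ft³/s
Panel 3-4: Δb = 8.4 ft, d̄ = (3.40+4.44)/2 = 3.92, v̄ = (1.33+1.55)/2 = 1.44 → q = 8.4×3.92×1.44 = 47.42 ft³/s
Panel 4-5: Δb = 12.5 ft, d̄ = (4.44+2.88)/2 = 3.66, v̄ = (1.55+1.25)/2 = 1.4 → q = 12.5×3.66×1.4 = 64.05 ft³/s
Panel 5-6: Δb = 17.7 ft, d̄ = (2.88+1.98)/2 = 2.43, v̄ = (1.25+0.96)/2 = 1.105 → q = 17.7×2.43×1.105 = 47.53 ft³/s
Panel 6-7: Δb = 7.2 ft, d̄ = (1.98+1.05)/2 = 1.515, v̄ = (0.96+0.67)/2 = 0.815 → q = 7.2×1.515×0.815 = 8.890 ft³/s
Q = Σ q = 267.9 ft³/s

268 ft³/s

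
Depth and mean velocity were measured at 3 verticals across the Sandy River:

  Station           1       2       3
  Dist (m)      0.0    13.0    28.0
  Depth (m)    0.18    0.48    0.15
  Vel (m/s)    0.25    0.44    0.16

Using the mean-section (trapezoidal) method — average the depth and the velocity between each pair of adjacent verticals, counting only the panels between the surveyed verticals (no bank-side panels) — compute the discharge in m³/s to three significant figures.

Panel 1-2: Δb = 13 m, d̄ = (0.18+0.48)/2 = 0.33, v̄ = (0.25+0.44)/2 = 0.345 → q = 13×0.33×0.345 = 1.480 m³/s
Panel 2-3: Δb = 15 m, d̄ = (0.48+0.15)/2 = 0.315, v̄ = (0.44+0.16)/2 = 0.3 → q = 15×0.315×0.3 = 1.418 m³/s
Q = Σ q = 2.898 m³/s

2.90 m³/s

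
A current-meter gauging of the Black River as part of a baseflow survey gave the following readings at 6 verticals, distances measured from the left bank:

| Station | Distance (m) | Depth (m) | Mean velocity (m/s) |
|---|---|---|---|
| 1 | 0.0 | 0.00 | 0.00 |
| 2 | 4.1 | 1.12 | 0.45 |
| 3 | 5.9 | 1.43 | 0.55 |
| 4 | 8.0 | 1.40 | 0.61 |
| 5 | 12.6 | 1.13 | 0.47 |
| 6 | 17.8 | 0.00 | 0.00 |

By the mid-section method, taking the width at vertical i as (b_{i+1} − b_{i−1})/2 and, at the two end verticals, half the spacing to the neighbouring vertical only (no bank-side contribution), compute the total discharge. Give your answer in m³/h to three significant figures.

w_2 = (5.9 − 0.0)/2 = 2.95 m; q_2 = 0.45 × 1.12 × 2.95 = 1.487 m³/s
w_3 = (8.0 − 4.1)/2 = 1.95 m; q_3 = 0.55 × 1.43 × 1.95 = 1.534 m³/s
w_4 = (12.6 − 5.9)/2 = 3.35 m; q_4 = 0.61 × 1.40 × 3.35 = 2.861 m³/s
w_5 = (17.8 − 8.0)/2 = 4.9 m; q_5 = 0.47 × 1.13 × 4.9 = 2.602 m³/s
Stations 1, 6 contribute zero (depth or velocity is 0).
Q = Σ qᵢ = 8.484 m³/s
= 8.484 × 3600 = 30540 m³/h

30500 m³/h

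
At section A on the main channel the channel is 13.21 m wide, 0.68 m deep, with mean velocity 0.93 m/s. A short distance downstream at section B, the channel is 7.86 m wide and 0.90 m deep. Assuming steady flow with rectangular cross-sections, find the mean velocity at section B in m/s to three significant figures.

1.18 m/s

Q = A₁V₁ = (13.21×0.68) × 0.93 = 8.354 m³/s
A₂ = 7.86 × 0.90 = 7.074 m²
V₂ = Q/A₂ = 8.354/7.074 = 1.181 m/s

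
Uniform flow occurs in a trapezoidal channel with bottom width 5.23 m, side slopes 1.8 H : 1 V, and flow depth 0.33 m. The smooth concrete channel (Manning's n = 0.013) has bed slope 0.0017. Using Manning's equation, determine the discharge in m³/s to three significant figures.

2.68 m³/s

A = (b + z·y)·y = (5.23 + 1.8×0.33)×0.33 = 1.922 m²
P = b + 2y√(1+z²) = 5.23 + 2×0.33×√(1+1.8²) = 6.589 m
R = A/P = 1.922/6.589 = 0.2917 m
Q = (1/n)·A·R^(2/3)·S^(1/2) = (1/0.013) × 1.922 × 0.2917^(2/3) × 0.0017^(1/2) = 2.681 m³/s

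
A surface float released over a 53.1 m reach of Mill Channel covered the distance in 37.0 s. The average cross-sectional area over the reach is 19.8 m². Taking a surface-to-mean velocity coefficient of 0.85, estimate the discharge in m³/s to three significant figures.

24.2 m³/s

v_surface = L / t̄ = 53.1 / 37 = 1.435 m/s
v_mean = 0.85 × 1.435 = 1.220 m/s
Q = A × v_mean = 19.8 × 1.220 = 24.15 m³/s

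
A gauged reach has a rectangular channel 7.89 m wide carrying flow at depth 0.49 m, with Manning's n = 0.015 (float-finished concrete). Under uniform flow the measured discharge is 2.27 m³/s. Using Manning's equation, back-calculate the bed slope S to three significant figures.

A = b·y = 7.89 × 0.49 = 3.866 m²
P = b + 2y = 7.89 + 2×0.49 = 8.870 m
R = A/P = 3.866/8.870 = 0.4359 m
S = (Q·n / (1·A·R^(2/3)))² = (2.27×0.015 / (1×3.866×0.5749))² = 0.0002347

0.000235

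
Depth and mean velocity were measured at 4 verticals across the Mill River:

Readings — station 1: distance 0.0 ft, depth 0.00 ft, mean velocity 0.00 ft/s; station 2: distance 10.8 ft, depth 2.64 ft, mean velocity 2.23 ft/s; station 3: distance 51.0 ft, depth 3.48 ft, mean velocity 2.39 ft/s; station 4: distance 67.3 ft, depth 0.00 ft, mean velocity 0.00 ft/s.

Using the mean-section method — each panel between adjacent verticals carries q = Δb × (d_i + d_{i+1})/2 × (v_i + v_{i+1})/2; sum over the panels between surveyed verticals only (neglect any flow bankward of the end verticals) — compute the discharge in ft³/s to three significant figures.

334 ft³/s

Panel 1-2: Δb = 10.8 ft, d̄ = (0.00+2.64)/2 = 1.32, v̄ = (0.00+2.23)/2 = 1.115 → q = 10.8×1.32×1.115 = 15.90 ft³/s
Panel 2-3: Δb = 40.2 ft, d̄ = (2.64+3.48)/2 = 3.06, v̄ = (2.23+2.39)/2 = 2.31 → q = 40.2×3.06×2.31 = 284.2 ft³/s
Panel 3-4: Δb = 16.3 ft, d̄ = (3.48+0.00)/2 = 1.74, v̄ = (2.39+0.00)/2 = 1.195 → q = 16.3×1.74×1.195 = 33.89 ft³/s
Q = Σ q = 333.9 ft³/s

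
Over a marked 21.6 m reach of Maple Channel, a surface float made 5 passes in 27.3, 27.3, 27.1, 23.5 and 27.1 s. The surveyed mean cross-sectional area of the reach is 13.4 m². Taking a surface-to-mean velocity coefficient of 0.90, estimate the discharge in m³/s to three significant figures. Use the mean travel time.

9.84 m³/s

t̄ = (27.3 + 27.3 + 27.1 + 23.5 + 27.1) / 5 = 26.46 s
v_surface = L / t̄ = 21.6 / 26.46 = 0.8163 m/s
v_mean = 0.90 × 0.8163 = 0.7347 m/s
Q = A × v_mean = 13.4 × 0.7347 = 9.845 m³/s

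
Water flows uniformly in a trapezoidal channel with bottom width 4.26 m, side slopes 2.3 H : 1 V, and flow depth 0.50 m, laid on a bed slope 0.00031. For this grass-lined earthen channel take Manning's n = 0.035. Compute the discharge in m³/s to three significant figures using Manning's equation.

A = (b + z·y)·y = (4.26 + 2.3×0.50)×0.50 = 2.705 m²
P = b + 2y√(1+z²) = 4.26 + 2×0.50×√(1+2.3²) = 6.768 m
R = A/P = 2.705/6.768 = 0.3997 m
Q = (1/n)·A·R^(2/3)·S^(1/2) = (1/0.035) × 2.705 × 0.3997^(2/3) × 0.00031^(1/2) = 0.7383 m³/s

0.738 m³/s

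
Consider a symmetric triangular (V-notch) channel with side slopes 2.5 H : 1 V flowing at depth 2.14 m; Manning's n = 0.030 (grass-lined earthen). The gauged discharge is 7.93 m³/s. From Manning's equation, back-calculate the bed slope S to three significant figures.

0.000436

A = z·y² = 2.5×2.14² = 11.45 m²
P = 2y√(1+z²) = 2×2.14×√(1+2.5²) = 11.52 m
R = A/P = 11.45/11.52 = 0.9935 m
S = (Q·n / (1·A·R^(2/3)))² = (7.93×0.030 / (1×11.45×0.9956))² = 0.0004356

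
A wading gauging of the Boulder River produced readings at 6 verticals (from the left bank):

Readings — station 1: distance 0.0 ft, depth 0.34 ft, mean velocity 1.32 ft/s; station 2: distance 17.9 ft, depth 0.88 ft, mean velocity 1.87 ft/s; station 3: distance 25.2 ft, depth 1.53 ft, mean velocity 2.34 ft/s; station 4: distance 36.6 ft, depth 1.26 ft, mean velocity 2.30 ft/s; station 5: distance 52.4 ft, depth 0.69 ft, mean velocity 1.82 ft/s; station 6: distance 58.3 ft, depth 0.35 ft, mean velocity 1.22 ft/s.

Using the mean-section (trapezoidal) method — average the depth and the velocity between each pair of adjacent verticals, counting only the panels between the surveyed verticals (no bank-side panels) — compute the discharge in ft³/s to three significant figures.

Panel 1-2: Δb = 17.9 ft, d̄ = (0.34+0.88)/2 = 0.61, v̄ = (1.32+1.87)/2 = 1.595 → q = 17.9×0.61×1.595 = 17.42 ft³/s
Panel 2-3: Δb = 7.3 ft, d̄ = (0.88+1.53)/2 = 1.205, v̄ = (1.87+2.34)/2 = 2.105 → q = 7.3×1.205×2.105 = 18.52 ft³/s
Panel 3-4: Δb = 11.4 ft, d̄ = (1.53+1.26)/2 = 1.395, v̄ = (2.34+2.30)/2 = 2.32 → q = 11.4×1.395×2.32 = 36.89 ft³/s
Panel 4-5: Δb = 15.8 ft, d̄ = (1.26+0.69)/2 = 0.975, v̄ = (2.30+1.82)/2 = 2.06 → q = 15.8×0.975×2.06 = 31.73 ft³/s
Panel 5-6: Δb = 5.9 ft, d̄ = (0.69+0.35)/2 = 0.52, v̄ = (1.82+1.22)/2 = 1.52 → q = 5.9×0.52×1.52 = 4.663 ft³/s
Q = Σ q = 109.2 ft³/s

109 ft³/s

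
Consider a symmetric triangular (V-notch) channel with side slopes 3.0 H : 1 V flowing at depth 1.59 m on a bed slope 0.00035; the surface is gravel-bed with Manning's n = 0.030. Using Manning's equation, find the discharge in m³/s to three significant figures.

A = z·y² = 3.0×1.59² = 7.584 m²
P = 2y√(1+z²) = 2×1.59×√(1+3.0²) = 10.06 m
R = A/P = 7.584/10.06 = 0.7542 m
Q = (1/n)·A·R^(2/3)·S^(1/2) = (1/0.030) × 7.584 × 0.7542^(2/3) × 0.00035^(1/2) = 3.919 m³/s

3.92 m³/s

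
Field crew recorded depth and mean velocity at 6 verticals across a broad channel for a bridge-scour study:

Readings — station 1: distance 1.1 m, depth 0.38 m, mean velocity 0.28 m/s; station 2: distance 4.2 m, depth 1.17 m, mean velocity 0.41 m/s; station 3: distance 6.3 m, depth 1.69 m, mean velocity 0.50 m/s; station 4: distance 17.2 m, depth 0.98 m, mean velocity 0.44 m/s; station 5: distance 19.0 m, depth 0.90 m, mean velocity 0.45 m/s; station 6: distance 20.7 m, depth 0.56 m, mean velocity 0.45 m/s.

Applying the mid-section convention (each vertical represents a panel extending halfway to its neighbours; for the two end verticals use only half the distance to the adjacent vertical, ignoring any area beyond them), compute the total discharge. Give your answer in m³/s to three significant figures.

w_1 = (4.2 − 1.1)/2 = 1.55 m; q_1 = 0.28 × 0.38 × 1.55 = 0.1649 m³/s
w_2 = (6.3 − 1.1)/2 = 2.6 m; q_2 = 0.41 × 1.17 × 2.6 = 1.247 m³/s
w_3 = (17.2 − 4.2)/2 = 6.5 m; q_3 = 0.50 × 1.69 × 6.5 = 5.493 m³/s
w_4 = (19.0 − 6.3)/2 = 6.35 m; q_4 = 0.44 × 0.98 × 6.35 = 2.738 m³/s
w_5 = (20.7 − 17.2)/2 = 1.75 m; q_5 = 0.45 × 0.90 × 1.75 = 0.7088 m³/s
w_6 = (20.7 − 19.0)/2 = 0.85 m; q_6 = 0.45 × 0.56 × 0.85 = 0.2142 m³/s
Q = Σ qᵢ = 10.57 m³/s

10.6 m³/s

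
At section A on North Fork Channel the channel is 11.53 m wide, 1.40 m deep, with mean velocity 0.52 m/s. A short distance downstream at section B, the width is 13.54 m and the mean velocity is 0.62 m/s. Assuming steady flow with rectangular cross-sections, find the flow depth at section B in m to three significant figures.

Q = A₁V₁ = (11.53×1.40) × 0.52 = 8.394 m³/s
d₂ = Q/(b₂ V₂) = 8.394/(13.54×0.62) = 0.9999 m

1.00 m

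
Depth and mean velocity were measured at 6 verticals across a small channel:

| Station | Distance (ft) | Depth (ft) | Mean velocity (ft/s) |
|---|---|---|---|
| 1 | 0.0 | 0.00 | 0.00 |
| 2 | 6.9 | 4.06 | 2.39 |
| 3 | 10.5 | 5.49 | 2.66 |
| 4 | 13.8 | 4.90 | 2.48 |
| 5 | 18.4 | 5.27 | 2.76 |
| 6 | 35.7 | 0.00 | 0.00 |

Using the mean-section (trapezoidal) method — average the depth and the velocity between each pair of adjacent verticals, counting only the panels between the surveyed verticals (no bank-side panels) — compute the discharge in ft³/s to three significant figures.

Panel 1-2: Δb = 6.9 ft, d̄ = (0.00+4.06)/2 = 2.03, v̄ = (0.00+2.39)/2 = 1.195 → q = 6.9×2.03×1.195 = 16.74 ft³/s
Panel 2-3: Δb = 3.6 ft, d̄ = (4.06+5.49)/2 = 4.775, v̄ = (2.39+2.66)/2 = 2.525 → q = 3.6×4.775×2.525 = 43.40 ft³/s
Panel 3-4: Δb = 3.3 ft, d̄ = (5.49+4.90)/2 = 5.195, v̄ = (2.66+2.48)/2 = 2.57 → q = 3.3×5.195×2.57 = 44.06 ft³/s
Panel 4-5: Δb = 4.6 ft, d̄ = (4.90+5.27)/2 = 5.085, v̄ = (2.48+2.76)/2 = 2.62 → q = 4.6×5.085×2.62 = 61.28 ft³/s
Panel 5-6: Δb = 17.3 ft, d̄ = (5.27+0.00)/2 = 2.635, v̄ = (2.76+0.00)/2 = 1.38 → q = 17.3×2.635×1.38 = 62.91 ft³/s
Q = Σ q = 228.4 ft³/s

228 ft³/s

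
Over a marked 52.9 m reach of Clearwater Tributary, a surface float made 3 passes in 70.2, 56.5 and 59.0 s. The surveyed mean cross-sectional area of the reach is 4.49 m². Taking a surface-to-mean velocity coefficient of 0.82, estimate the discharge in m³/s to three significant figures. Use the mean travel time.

t̄ = (70.2 + 56.5 + 59.0) / 3 = 61.9 s
v_surface = L / t̄ = 52.9 / 61.9 = 0.8546 m/s
v_mean = 0.82 × 0.8546 = 0.7008 m/s
Q = A × v_mean = 4.49 × 0.7008 = 3.146 m³/s

3.15 m³/s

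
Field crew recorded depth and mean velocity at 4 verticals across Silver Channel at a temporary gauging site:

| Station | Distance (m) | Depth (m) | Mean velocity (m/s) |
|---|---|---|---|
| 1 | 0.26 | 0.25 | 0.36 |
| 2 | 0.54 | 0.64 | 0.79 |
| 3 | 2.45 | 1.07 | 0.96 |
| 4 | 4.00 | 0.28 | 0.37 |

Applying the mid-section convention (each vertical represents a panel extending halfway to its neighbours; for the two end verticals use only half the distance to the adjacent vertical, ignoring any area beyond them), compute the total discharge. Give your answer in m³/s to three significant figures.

2.42 m³/s

w_1 = (0.54 − 0.26)/2 = 0.14 m; q_1 = 0.36 × 0.25 × 0.14 = 0.01260 m³/s
w_2 = (2.45 − 0.26)/2 = 1.095 m; q_2 = 0.79 × 0.64 × 1.095 = 0.5536 m³/s
w_3 = (4.00 − 0.54)/2 = 1.73 m; q_3 = 0.96 × 1.07 × 1.73 = 1.777 m³/s
w_4 = (4.00 − 2.45)/2 = 0.775 m; q_4 = 0.37 × 0.28 × 0.775 = 0.08029 m³/s
Q = Σ qᵢ = 2.424 m³/s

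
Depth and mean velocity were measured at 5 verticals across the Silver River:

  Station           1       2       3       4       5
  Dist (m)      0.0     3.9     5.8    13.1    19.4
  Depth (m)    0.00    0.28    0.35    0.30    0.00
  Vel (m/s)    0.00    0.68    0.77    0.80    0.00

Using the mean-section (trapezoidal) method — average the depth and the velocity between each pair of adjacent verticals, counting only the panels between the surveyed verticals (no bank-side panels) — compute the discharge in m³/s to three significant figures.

Panel 1-2: Δb = 3.9 m, d̄ = (0.00+0.28)/2 = 0.14, v̄ = (0.00+0.68)/2 = 0.34 → q = 3.9×0.14×0.34 = 0.1856 m³/s
Panel 2-3: Δb = 1.9 m, d̄ = (0.28+0.35)/2 = 0.315, v̄ = (0.68+0.77)/2 = 0.725 → q = 1.9×0.315×0.725 = 0.4339 m³/s
Panel 3-4: Δb = 7.3 m, d̄ = (0.35+0.30)/2 = 0.325, v̄ = (0.77+0.80)/2 = 0.785 → q = 7.3×0.325×0.785 = 1.862 m³/s
Panel 4-5: Δb = 6.3 m, d̄ = (0.30+0.00)/2 = 0.15, v̄ = (0.80+0.00)/2 = 0.4 → q = 6.3×0.15×0.4 = 0.3780 m³/s
Q = Σ q = 2.860 m³/s

2.86 m³/s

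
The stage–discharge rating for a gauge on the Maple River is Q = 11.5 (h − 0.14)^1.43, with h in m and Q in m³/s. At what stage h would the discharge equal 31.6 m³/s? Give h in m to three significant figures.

2.17 m

h − h₀ = (Q/C)^(1/b) = (31.6/11.5)^(1/1.43) = 2.028 m
h = 0.14 + 2.028 = 2.168 m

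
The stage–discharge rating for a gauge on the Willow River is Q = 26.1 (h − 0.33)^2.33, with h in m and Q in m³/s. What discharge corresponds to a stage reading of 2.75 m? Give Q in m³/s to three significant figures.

Q = 26.1 × (2.75 − 0.33)^2.33 = 26.1 × 2.42^2.33 = 204.6 m³/s

205 m³/s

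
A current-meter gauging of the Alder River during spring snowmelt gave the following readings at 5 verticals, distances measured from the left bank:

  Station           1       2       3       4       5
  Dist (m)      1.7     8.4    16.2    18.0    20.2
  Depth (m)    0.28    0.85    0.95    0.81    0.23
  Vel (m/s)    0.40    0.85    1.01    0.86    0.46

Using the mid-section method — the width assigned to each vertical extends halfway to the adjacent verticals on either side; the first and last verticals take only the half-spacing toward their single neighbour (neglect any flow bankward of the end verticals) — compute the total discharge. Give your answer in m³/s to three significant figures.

11.7 m³/s

w_1 = (8.4 − 1.7)/2 = 3.35 m; q_1 = 0.40 × 0.28 × 3.35 = 0.3752 m³/s
w_2 = (16.2 − 1.7)/2 = 7.25 m; q_2 = 0.85 × 0.85 × 7.25 = 5.238 m³/s
w_3 = (18.0 − 8.4)/2 = 4.8 m; q_3 = 1.01 × 0.95 × 4.8 = 4.606 m³/s
w_4 = (20.2 − 16.2)/2 = 2 m; q_4 = 0.86 × 0.81 × 2 = 1.393 m³/s
w_5 = (20.2 − 18.0)/2 = 1.1 m; q_5 = 0.46 × 0.23 × 1.1 = 0.1164 m³/s
Q = Σ qᵢ = 11.73 m³/s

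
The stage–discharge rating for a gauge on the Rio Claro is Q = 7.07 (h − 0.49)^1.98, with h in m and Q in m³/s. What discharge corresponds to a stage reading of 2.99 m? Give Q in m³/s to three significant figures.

Q = 7.07 × (2.99 − 0.49)^1.98 = 7.07 × 2.5^1.98 = 43.39 m³/s

43.4 m³/s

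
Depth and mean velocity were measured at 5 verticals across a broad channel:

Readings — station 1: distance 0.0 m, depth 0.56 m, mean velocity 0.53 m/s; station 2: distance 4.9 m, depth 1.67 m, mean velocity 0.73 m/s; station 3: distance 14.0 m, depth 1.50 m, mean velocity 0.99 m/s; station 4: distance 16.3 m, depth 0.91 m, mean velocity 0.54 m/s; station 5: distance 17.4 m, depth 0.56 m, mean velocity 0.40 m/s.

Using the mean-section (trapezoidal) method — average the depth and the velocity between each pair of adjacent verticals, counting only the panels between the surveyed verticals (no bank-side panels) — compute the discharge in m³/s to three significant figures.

18.3 m³/s

Panel 1-2: Δb = 4.9 m, d̄ = (0.56+1.67)/2 = 1.115, v̄ = (0.53+0.73)/2 = 0.63 → q = 4.9×1.115×0.63 = 3.442 m³/s
Panel 2-3: Δb = 9.1 m, d̄ = (1.67+1.50)/2 = 1.585, v̄ = (0.73+0.99)/2 = 0.86 → q = 9.1×1.585×0.86 = 12.40 m³/s
Panel 3-4: Δb = 2.3 m, d̄ = (1.50+0.91)/2 = 1.205, v̄ = (0.99+0.54)/2 = 0.765 → q = 2.3×1.205×0.765 = 2.120 m³/s
Panel 4-5: Δb = 1.1 m, d̄ = (0.91+0.56)/2 = 0.735, v̄ = (0.54+0.40)/2 = 0.47 → q = 1.1×0.735×0.47 = 0.3800 m³/s
Q = Σ q = 18.35 m³/s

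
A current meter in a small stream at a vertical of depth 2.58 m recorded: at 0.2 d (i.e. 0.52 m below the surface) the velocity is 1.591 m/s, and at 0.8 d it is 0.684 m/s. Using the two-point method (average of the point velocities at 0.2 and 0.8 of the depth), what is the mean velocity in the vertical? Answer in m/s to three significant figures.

1.14 m/s

v̄ = (1.591 + 0.684) / 2 = 1.138 m/s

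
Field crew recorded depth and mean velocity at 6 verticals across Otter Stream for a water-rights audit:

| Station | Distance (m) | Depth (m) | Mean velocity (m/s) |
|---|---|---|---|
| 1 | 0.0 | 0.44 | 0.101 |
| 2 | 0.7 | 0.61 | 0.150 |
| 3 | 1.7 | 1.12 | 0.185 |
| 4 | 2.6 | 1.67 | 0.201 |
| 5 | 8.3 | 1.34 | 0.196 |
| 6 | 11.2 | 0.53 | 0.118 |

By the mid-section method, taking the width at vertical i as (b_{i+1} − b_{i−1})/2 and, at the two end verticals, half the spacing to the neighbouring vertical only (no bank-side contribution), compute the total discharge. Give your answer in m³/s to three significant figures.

2.62 m³/s

w_1 = (0.7 − 0.0)/2 = 0.35 m; q_1 = 0.101 × 0.44 × 0.35 = 0.01555 m³/s
w_2 = (1.7 − 0.0)/2 = 0.85 m; q_2 = 0.150 × 0.61 × 0.85 = 0.07778 m³/s
w_3 = (2.6 − 0.7)/2 = 0.95 m; q_3 = 0.185 × 1.12 × 0.95 = 0.1968 m³/s
w_4 = (8.3 − 1.7)/2 = 3.3 m; q_4 = 0.201 × 1.67 × 3.3 = 1.108 m³/s
w_5 = (11.2 − 2.6)/2 = 4.3 m; q_5 = 0.196 × 1.34 × 4.3 = 1.129 m³/s
w_6 = (11.2 − 8.3)/2 = 1.45 m; q_6 = 0.118 × 0.53 × 1.45 = 0.09068 m³/s
Q = Σ qᵢ = 2.618 m³/s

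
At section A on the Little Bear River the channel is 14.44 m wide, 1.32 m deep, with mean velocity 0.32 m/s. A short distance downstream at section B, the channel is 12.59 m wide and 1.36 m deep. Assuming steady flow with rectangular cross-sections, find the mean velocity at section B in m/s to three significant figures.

0.356 m/s

Q = A₁V₁ = (14.44×1.32) × 0.32 = 6.099 m³/s
A₂ = 12.59 × 1.36 = 17.12 m²
V₂ = Q/A₂ = 6.099/17.12 = 0.3562 m/s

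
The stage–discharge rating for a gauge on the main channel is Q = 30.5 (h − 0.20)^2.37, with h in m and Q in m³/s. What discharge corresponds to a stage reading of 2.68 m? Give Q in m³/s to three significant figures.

263 m³/s

Q = 30.5 × (2.68 − 0.20)^2.37 = 30.5 × 2.48^2.37 = 262.5 m³/s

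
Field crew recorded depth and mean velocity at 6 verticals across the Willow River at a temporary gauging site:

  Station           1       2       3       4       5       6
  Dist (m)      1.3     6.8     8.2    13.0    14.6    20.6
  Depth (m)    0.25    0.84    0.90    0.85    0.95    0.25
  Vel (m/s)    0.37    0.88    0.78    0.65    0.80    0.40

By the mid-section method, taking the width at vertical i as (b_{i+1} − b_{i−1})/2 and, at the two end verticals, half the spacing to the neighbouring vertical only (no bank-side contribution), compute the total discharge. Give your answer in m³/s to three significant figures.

9.94 m³/s

w_1 = (6.8 − 1.3)/2 = 2.75 m; q_1 = 0.37 × 0.25 × 2.75 = 0.2544 m³/s
w_2 = (8.2 − 1.3)/2 = 3.45 m; q_2 = 0.88 × 0.84 × 3.45 = 2.550 m³/s
w_3 = (13.0 − 6.8)/2 = 3.1 m; q_3 = 0.78 × 0.90 × 3.1 = 2.176 m³/s
w_4 = (14.6 − 8.2)/2 = 3.2 m; q_4 = 0.65 × 0.85 × 3.2 = 1.768 m³/s
w_5 = (20.6 − 13.0)/2 = 3.8 m; q_5 = 0.80 × 0.95 × 3.8 = 2.888 m³/s
w_6 = (20.6 − 14.6)/2 = 3 m; q_6 = 0.40 × 0.25 × 3 = 0.3000 m³/s
Q = Σ qᵢ = 9.937 m³/s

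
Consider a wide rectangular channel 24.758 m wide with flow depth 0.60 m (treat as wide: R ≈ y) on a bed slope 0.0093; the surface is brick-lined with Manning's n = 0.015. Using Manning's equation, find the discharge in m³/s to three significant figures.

A = b·y = 24.758 × 0.60 = 14.85 m²
Wide channel: R ≈ y = 0.60 m
Q = (1/n)·A·R^(2/3)·S^(1/2) = (1/0.015) × 14.85 × 0.6000^(2/3) × 0.0093^(1/2) = 67.94 m³/s

67.9 m³/s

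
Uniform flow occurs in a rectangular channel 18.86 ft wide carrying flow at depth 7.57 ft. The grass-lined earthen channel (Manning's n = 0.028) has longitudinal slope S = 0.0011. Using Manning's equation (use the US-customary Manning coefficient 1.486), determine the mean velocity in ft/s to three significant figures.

4.58 ft/s

A = b·y = 18.86 × 7.57 = 142.8 ft²
P = b + 2y = 18.86 + 2×7.57 = 34.00 ft
R = A/P = 142.8/34.00 = 4.199 ft
Q = (1.486/n)·A·R^(2/3)·S^(1/2) = (1.486/0.028) × 142.8 × 4.199^(2/3) × 0.0011^(1/2) = 654.1 ft³/s
V = Q/A = 654.1/142.8 = 4.581 ft/s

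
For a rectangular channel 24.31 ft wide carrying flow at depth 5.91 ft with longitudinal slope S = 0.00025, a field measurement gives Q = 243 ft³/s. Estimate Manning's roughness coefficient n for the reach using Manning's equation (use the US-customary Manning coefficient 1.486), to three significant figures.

A = b·y = 24.31 × 5.91 = 143.7 ft²
P = b + 2y = 24.31 + 2×5.91 = 36.13 ft
R = A/P = 143.7/36.13 = 3.977 ft
n = (1.486/Q)·A·R^(2/3)·S^(1/2) = (1.486/243) × 143.7 × 2.510 × 0.01581 = 0.03487

0.0349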